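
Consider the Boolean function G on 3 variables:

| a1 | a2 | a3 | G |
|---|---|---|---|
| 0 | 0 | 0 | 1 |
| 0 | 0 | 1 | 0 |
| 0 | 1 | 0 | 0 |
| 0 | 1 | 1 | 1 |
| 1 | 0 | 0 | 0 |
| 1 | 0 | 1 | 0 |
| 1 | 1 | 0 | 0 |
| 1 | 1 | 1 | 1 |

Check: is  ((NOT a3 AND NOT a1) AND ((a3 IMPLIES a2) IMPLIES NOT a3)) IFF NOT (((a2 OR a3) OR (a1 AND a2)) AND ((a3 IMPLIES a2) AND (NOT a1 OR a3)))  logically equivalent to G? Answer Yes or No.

Test each input against both G and the formula:
  a1=0, a2=0, a3=0: formula gives 1, G = 1 ✓
  a1=0, a2=0, a3=1: formula gives 0, G = 0 ✓
  a1=0, a2=1, a3=0: formula gives 0, G = 0 ✓
  a1=0, a2=1, a3=1: formula gives 1, G = 1 ✓
  a1=1, a2=0, a3=0: formula gives 0, G = 0 ✓
  …and likewise for the remaining 3 rows.
All 8 rows match — the expression computes G exactly.

Yes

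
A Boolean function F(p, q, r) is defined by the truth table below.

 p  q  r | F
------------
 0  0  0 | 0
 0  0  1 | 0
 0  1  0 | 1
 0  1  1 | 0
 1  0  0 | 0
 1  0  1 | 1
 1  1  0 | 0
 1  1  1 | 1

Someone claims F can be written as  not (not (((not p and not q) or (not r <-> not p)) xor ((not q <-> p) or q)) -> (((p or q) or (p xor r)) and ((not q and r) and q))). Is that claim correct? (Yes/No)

Yes

Evaluate not (not (((not p and not q) or (not r <-> not p)) xor ((not q <-> p) or q)) -> (((p or q) or (p xor r)) and ((not q and r) and q))) on each row and compare to F:
  p=0, q=0, r=0: formula gives 0, F = 0 ✓
  p=0, q=0, r=1: formula gives 0, F = 0 ✓
  p=0, q=1, r=0: formula gives 1, F = 1 ✓
  p=0, q=1, r=1: formula gives 0, F = 0 ✓
  p=1, q=0, r=0: formula gives 0, F = 0 ✓
  … (the remaining 3 rows also agree.)
Every row agrees, so the formula is equivalent.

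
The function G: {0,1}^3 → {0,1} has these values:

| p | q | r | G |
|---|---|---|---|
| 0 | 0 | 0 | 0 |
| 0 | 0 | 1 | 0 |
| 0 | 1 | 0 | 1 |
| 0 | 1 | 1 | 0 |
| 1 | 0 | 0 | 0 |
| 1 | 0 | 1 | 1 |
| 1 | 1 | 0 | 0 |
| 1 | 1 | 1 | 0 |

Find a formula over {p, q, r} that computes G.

The 1-rows are (0,1,0), (1,0,1). Each contributes one minterm — ¬p·q·¬r; p·¬q·r — and their disjunction is a sum-of-products form of G.

G(p, q, r) = ((p' · q) · r') + ((p · q') · r)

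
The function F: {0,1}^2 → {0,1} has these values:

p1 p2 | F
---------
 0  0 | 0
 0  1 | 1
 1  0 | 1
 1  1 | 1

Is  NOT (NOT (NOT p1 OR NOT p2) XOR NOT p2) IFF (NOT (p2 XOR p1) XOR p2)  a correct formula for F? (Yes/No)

Yes

Evaluate NOT (NOT (NOT p1 OR NOT p2) XOR NOT p2) IFF (NOT (p2 XOR p1) XOR p2) on each row and compare to F:
  p1=0, p2=0: formula gives 0, F = 0 ✓
  p1=0, p2=1: formula gives 1, F = 1 ✓
  p1=1, p2=0: formula gives 1, F = 1 ✓
  p1=1, p2=1: formula gives 1, F = 1 ✓
Every row agrees, so the formula is equivalent.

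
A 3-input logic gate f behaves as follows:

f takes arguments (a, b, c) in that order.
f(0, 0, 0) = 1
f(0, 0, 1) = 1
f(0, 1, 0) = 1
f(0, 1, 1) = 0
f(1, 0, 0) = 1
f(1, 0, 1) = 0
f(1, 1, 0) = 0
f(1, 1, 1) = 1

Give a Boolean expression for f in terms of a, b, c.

f(a, b, c) = ((((a' · b) · c) + ((a · b') · c)) + ((a · b) · c'))'

There are just 3 zero rows: (0,1,1), (1,0,1), (1,1,0). Their minterms are ¬a·b·c, a·¬b·c, a·b·¬c; the OR of those covers precisely the 0-outputs, and negating it yields f.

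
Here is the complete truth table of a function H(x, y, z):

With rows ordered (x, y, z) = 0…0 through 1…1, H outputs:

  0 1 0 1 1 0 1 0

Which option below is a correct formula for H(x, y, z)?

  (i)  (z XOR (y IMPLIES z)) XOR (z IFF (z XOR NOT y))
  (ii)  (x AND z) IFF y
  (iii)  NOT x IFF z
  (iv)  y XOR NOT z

(i) disagrees with H on (0,0,0) (formula → 1, table → 0); rule it out.
(ii) disagrees with H on (0,0,0) (formula → 1, table → 0); rule it out.
(iv) disagrees with H on (0,0,0) (formula → 1, table → 0); rule it out.
Only (iii) survives; checking it on all 8 rows confirms it matches H.

iii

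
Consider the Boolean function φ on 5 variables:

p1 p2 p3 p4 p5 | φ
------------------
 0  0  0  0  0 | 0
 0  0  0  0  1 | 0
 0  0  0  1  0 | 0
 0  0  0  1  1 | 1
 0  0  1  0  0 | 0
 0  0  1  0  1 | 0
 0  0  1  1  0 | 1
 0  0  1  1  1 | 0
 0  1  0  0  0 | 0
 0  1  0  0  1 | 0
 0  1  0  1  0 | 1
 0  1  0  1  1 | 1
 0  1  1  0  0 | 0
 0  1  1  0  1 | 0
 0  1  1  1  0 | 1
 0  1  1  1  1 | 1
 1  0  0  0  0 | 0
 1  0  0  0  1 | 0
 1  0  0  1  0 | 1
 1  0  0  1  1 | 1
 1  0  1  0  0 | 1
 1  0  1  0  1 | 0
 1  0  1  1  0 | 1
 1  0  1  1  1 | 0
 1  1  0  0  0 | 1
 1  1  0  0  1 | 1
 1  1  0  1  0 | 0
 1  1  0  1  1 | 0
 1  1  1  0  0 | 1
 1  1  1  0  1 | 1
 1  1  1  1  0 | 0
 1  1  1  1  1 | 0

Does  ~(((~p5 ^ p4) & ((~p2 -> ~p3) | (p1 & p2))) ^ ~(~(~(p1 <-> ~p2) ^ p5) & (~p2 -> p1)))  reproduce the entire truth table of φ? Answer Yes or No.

Test each input against both φ and the formula:
  p1=0, p2=0, p3=0, p4=0, p5=0: formula gives 1, but φ = 0 ✗
A single disagreement suffices: at (0,0,0,0,0) they differ, so the formula does not compute φ.

No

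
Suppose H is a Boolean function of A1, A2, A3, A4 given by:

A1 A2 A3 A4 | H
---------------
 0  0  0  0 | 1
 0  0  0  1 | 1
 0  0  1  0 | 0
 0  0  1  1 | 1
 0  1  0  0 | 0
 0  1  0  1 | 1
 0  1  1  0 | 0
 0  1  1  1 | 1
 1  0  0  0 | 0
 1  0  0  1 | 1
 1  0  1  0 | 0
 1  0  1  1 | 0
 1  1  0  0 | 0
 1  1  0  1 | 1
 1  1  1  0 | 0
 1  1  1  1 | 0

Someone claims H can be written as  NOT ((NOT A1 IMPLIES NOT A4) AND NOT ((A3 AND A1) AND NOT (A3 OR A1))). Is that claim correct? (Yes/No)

Check the formula against H row by row:
  A1=0, A2=0, A3=0, A4=0: formula gives 0, but H = 1 ✗
Since they disagree at (0,0,0,0), the expression is not a correct formula for H.

No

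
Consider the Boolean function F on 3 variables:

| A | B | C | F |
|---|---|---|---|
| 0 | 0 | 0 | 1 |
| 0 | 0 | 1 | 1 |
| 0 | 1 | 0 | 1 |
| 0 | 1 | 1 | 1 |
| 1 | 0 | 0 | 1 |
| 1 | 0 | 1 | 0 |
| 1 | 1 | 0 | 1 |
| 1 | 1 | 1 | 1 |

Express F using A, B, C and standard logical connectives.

Only row (1,0,1) gives 0. So F is 1 everywhere except there — the complement of the minterm A·¬B·C.

F(A, B, C) = ~((A & ~B) & C)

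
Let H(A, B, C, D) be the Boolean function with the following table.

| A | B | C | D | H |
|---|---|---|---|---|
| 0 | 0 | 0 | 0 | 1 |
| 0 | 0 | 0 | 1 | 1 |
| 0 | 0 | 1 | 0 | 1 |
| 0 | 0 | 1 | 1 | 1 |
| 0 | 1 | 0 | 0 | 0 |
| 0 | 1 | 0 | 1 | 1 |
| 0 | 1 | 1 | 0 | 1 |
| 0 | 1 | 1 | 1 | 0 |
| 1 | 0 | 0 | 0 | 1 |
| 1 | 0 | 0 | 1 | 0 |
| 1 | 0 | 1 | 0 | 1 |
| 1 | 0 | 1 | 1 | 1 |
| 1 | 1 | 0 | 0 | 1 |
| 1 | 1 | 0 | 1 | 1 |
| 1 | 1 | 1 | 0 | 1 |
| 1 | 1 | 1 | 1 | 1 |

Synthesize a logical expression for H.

The 0-rows are (0,1,0,0), (0,1,1,1), (1,0,0,1). Take each as a conjunction (¬A·B·¬C·¬D, ¬A·B·C·D, A·¬B·¬C·D), form their disjunction, and complement — that gives a formula that is 1 everywhere H is.

H(A, B, C, D) = not (((((not A and B) and not C) and not D) or (((not A and B) and C) and D)) or (((A and not B) and not C) and D))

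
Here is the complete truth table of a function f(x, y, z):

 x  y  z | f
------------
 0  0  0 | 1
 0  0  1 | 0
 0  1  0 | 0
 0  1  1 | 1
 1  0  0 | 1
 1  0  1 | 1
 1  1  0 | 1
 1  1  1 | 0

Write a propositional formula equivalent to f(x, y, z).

f(x, y, z) = ~((((~x & ~y) & z) | ((~x & y) & ~z)) | ((x & y) & z))

The 0-rows are (0,0,1), (0,1,0), (1,1,1). Take each as a conjunction (¬x·¬y·z, ¬x·y·¬z, x·y·z), form their disjunction, and complement — that gives a formula that is 1 everywhere f is.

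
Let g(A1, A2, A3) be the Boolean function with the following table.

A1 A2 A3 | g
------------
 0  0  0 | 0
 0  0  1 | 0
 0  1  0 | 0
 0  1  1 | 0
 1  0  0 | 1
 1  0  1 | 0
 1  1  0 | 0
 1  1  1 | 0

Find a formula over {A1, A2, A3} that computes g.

g(A1, A2, A3) = (A1 & ~A2) & ~A3

Only row (1,0,0) gives 1. That row's minterm A1·¬A2·¬A3 is g directly.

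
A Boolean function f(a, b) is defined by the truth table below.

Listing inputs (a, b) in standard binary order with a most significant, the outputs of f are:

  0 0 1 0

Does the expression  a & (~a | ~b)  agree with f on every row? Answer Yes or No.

Check the formula against f row by row:
  a=0, b=0: formula gives 0, f = 0 ✓
  a=0, b=1: formula gives 0, f = 0 ✓
  a=1, b=0: formula gives 1, f = 1 ✓
  a=1, b=1: formula gives 0, f = 0 ✓
No disagreement on any input; they are logically equivalent.

Yes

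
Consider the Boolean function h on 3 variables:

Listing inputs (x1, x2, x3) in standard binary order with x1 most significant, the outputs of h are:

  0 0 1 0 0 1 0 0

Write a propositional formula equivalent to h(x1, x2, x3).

h(x1, x2, x3) = ((NOT x1 AND x2) AND NOT x3) OR ((x1 AND NOT x2) AND x3)

Collect the rows where h=1 — (0,1,0), (1,0,1) — and write one minterm per row: ¬x1·x2·¬x3, x1·¬x2·x3. Their union (logical OR) reproduces the table exactly.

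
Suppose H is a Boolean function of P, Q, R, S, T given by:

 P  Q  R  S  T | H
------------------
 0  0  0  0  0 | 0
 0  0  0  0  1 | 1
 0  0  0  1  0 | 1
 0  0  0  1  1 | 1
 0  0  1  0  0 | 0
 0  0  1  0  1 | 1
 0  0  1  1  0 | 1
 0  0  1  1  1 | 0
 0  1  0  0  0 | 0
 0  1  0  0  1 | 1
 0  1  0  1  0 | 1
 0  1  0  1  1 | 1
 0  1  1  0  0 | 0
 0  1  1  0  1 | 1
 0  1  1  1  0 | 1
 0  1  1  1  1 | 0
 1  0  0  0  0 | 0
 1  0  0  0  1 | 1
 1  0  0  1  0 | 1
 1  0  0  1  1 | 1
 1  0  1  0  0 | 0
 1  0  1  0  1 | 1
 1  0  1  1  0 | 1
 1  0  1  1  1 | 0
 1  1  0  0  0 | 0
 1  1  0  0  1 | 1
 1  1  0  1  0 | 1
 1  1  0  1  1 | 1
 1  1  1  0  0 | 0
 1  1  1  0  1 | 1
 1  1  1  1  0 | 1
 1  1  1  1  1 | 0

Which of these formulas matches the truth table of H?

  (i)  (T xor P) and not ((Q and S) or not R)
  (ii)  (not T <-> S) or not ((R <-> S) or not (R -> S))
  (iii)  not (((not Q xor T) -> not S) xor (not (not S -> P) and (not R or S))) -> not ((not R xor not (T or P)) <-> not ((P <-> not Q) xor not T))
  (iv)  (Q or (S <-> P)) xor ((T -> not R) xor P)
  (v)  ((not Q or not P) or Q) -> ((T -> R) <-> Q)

ii

(i): at (0,0,0,0,1) it gives 0, but H = 1 — eliminated.
(iii): at (0,0,0,0,1) it gives 0, but H = 1 — eliminated.
(iv): at (0,0,0,0,1) it gives 0, but H = 1 — eliminated.
(v): at (0,0,0,1,0) it gives 0, but H = 1 — eliminated.
That leaves (ii). Evaluating it on every row reproduces the table of H exactly.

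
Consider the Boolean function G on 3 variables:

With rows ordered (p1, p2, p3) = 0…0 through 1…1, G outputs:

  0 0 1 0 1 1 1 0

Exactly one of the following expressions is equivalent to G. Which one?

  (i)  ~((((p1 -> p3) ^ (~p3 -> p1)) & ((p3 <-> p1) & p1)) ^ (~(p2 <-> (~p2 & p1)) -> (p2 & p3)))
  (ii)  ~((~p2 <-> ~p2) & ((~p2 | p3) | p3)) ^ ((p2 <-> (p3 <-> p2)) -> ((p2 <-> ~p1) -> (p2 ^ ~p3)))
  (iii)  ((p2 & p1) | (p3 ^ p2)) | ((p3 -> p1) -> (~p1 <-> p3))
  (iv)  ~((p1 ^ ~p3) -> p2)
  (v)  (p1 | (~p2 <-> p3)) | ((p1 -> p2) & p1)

(ii) fails at (0,0,0): the formula yields 1, G is 0.
(iii) fails at (0,0,1): the formula yields 1, G is 0.
(iv) fails at (0,0,0): the formula yields 1, G is 0.
(v) fails at (0,0,1): the formula yields 1, G is 0.
Only (i) survives; checking it on all 8 rows confirms it matches G.

i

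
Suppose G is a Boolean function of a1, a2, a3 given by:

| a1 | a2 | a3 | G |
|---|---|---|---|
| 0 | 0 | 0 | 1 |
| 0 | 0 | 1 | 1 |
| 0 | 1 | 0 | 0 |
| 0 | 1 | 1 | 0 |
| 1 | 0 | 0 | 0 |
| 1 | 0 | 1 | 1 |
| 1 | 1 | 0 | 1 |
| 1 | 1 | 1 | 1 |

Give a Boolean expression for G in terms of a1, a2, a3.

G(a1, a2, a3) = ~((((~a1 & a2) & ~a3) | ((~a1 & a2) & a3)) | ((a1 & ~a2) & ~a3))

G is 0 on only 3 rows — (0,1,0), (0,1,1), (1,0,0). Writing each as a minterm (¬a1·a2·¬a3, ¬a1·a2·a3, a1·¬a2·¬a3) and OR-ing them characterizes exactly where G=0, so G is the negation of that disjunction.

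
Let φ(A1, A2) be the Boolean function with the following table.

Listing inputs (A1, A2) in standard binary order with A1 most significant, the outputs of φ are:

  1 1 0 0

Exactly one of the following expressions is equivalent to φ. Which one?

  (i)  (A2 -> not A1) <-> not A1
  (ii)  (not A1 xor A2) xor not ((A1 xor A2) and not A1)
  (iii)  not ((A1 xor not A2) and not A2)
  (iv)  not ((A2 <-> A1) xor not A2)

iv

(i): at (1,1) it gives 1, but φ = 0 — eliminated.
(ii): at (0,0) it gives 0, but φ = 1 — eliminated.
(iii): at (0,0) it gives 0, but φ = 1 — eliminated.
Only (iv) survives; checking it on all 4 rows confirms it matches φ.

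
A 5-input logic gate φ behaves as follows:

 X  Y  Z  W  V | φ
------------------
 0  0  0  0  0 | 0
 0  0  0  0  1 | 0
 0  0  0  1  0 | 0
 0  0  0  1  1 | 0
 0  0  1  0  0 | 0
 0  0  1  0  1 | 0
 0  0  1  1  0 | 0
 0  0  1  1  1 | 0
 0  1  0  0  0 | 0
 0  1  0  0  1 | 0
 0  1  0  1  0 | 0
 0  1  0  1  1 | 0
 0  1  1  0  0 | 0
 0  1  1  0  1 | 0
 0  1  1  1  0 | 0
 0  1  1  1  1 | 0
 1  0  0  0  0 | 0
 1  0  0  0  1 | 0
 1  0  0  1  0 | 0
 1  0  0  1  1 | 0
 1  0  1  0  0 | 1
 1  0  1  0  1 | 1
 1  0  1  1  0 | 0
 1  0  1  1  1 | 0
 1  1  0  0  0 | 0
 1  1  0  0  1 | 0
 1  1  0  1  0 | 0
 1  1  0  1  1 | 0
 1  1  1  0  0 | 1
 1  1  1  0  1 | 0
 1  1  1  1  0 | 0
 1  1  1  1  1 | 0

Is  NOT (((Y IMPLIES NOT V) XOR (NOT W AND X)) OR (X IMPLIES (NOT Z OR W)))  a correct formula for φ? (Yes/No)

Yes

Check the formula against φ row by row:
  X=0, Y=0, Z=0, W=0, V=0: formula gives 0, φ = 0 ✓
  X=0, Y=0, Z=0, W=0, V=1: formula gives 0, φ = 0 ✓
  X=0, Y=0, Z=0, W=1, V=0: formula gives 0, φ = 0 ✓
  X=0, Y=0, Z=0, W=1, V=1: formula gives 0, φ = 0 ✓
  …and likewise for the remaining 28 rows.
Every row agrees, so the formula is equivalent.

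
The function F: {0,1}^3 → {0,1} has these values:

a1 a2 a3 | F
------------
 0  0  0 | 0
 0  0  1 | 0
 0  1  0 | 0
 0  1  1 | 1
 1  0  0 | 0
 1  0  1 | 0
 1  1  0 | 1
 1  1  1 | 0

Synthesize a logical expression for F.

F(a1, a2, a3) = ((NOT a1 AND a2) AND a3) OR ((a1 AND a2) AND NOT a3)

F=1 on 2 inputs: (0,1,1), (1,1,0). Reading each as a conjunction of literals (¬a1·a2·a3, a1·a2·¬a3) and taking the OR gives the canonical DNF.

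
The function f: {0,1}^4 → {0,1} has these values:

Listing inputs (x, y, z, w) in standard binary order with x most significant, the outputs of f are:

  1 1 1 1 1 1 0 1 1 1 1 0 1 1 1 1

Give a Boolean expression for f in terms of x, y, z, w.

The 0-rows are (0,1,1,0), (1,0,1,1). Take each as a conjunction (¬x·y·z·¬w, x·¬y·z·w), form their disjunction, and complement — that gives a formula that is 1 everywhere f is.

f(x, y, z, w) = NOT ((((NOT x AND y) AND z) AND NOT w) OR (((x AND NOT y) AND z) AND w))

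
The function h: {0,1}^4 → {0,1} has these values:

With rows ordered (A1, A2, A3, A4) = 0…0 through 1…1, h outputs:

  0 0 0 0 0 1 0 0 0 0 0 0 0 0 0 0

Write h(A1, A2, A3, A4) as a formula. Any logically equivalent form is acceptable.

h(A1, A2, A3, A4) = ((NOT A1 AND A2) AND NOT A3) AND A4

Only row (0,1,0,1) gives 1. That row's minterm ¬A1·A2·¬A3·A4 is h directly.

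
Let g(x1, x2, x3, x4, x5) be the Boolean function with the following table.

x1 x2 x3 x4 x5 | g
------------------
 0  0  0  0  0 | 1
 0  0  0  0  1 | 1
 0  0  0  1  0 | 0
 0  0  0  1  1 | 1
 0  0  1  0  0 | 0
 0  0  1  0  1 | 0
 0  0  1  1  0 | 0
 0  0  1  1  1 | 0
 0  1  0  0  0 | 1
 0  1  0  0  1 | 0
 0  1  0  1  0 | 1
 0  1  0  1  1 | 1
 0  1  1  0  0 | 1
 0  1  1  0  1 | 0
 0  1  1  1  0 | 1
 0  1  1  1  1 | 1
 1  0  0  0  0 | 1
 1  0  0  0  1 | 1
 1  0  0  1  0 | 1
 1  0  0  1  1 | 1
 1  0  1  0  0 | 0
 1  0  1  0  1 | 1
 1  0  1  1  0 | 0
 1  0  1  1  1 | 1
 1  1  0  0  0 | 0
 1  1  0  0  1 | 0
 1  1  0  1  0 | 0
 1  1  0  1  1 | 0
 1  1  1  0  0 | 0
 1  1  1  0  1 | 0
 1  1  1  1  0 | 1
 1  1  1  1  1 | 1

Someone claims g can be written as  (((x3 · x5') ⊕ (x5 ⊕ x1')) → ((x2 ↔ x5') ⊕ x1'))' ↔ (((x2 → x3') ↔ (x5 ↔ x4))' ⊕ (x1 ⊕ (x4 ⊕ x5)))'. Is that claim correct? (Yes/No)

No

Check the formula against g row by row:
  x1=0, x2=0, x3=0, x4=0, x5=0: formula gives 0, but g = 1 ✗
A single disagreement suffices: at (0,0,0,0,0) they differ, so the formula does not compute g.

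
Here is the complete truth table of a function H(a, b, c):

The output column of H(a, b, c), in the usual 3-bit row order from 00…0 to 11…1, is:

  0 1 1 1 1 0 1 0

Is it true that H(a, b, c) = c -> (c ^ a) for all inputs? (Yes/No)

Evaluate c -> (c ^ a) on each row and compare to H:
  a=0, b=0, c=0: formula gives 1, but H = 0 ✗
Since they disagree at (0,0,0), the expression is not a correct formula for H.

No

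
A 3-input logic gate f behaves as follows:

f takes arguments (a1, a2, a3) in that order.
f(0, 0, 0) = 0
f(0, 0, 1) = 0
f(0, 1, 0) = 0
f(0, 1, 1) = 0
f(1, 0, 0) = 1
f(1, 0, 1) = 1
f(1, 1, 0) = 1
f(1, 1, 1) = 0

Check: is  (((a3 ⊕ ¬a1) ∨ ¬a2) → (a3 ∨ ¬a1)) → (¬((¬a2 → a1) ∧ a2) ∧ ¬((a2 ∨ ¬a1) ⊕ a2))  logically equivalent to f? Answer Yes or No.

Check the formula against f row by row:
  a1=0, a2=0, a3=0: formula gives 0, f = 0 ✓
  a1=0, a2=0, a3=1: formula gives 0, f = 0 ✓
  a1=0, a2=1, a3=0: formula gives 0, f = 0 ✓
  a1=0, a2=1, a3=1: formula gives 0, f = 0 ✓
  a1=1, a2=0, a3=0: formula gives 1, f = 1 ✓
  …
  a1=1, a2=1, a3=0: formula gives 0, but f = 1 ✗
A single disagreement suffices: at (1,1,0) they differ, so the formula does not compute f.

No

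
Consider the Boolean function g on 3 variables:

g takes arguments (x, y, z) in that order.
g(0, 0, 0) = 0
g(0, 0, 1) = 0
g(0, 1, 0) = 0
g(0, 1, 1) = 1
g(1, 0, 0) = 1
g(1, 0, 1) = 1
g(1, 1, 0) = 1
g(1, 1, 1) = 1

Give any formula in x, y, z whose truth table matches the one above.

The 0-rows are (0,0,0), (0,0,1), (0,1,0). Take each as a conjunction (¬x·¬y·¬z, ¬x·¬y·z, ¬x·y·¬z), form their disjunction, and complement — that gives a formula that is 1 everywhere g is.

g(x, y, z) = ~((((~x & ~y) & ~z) | ((~x & ~y) & z)) | ((~x & y) & ~z))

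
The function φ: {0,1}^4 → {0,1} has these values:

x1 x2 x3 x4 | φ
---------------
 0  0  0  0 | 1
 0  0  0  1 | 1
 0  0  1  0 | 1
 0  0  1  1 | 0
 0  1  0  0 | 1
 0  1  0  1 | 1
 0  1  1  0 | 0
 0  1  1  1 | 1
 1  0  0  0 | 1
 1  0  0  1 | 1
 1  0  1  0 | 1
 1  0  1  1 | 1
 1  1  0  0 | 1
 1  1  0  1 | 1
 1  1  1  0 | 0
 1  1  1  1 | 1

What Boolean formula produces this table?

φ is 0 on only 3 rows — (0,0,1,1), (0,1,1,0), (1,1,1,0). Writing each as a minterm (¬x1·¬x2·x3·x4, ¬x1·x2·x3·¬x4, x1·x2·x3·¬x4) and OR-ing them characterizes exactly where φ=0, so φ is the negation of that disjunction.

φ(x1, x2, x3, x4) = ¬(((((¬x1 ∧ ¬x2) ∧ x3) ∧ x4) ∨ (((¬x1 ∧ x2) ∧ x3) ∧ ¬x4)) ∨ (((x1 ∧ x2) ∧ x3) ∧ ¬x4))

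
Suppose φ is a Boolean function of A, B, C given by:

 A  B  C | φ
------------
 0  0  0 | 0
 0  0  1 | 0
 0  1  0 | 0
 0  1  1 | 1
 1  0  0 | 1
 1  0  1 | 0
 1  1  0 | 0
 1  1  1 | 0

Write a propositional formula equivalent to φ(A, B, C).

φ=1 on 2 inputs: (0,1,1), (1,0,0). Reading each as a conjunction of literals (¬A·B·C, A·¬B·¬C) and taking the OR gives the canonical DNF.

φ(A, B, C) = ((¬A ∧ B) ∧ C) ∨ ((A ∧ ¬B) ∧ ¬C)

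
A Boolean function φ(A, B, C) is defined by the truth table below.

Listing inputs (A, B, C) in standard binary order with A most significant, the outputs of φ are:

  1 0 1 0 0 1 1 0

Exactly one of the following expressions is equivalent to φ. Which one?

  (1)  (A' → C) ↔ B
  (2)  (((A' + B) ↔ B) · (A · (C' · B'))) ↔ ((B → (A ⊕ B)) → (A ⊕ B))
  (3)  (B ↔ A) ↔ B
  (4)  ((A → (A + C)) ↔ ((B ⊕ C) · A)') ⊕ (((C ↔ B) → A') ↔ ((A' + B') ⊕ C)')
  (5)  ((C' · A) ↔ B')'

(1) fails at (0,1,0): the formula yields 0, φ is 1.
(2) fails at (0,0,1): the formula yields 1, φ is 0.
(3) fails at (0,0,0): the formula yields 0, φ is 1.
(5) fails at (0,0,1): the formula yields 1, φ is 0.
(4) is the remaining candidate, and it agrees with φ on all 8 inputs.

4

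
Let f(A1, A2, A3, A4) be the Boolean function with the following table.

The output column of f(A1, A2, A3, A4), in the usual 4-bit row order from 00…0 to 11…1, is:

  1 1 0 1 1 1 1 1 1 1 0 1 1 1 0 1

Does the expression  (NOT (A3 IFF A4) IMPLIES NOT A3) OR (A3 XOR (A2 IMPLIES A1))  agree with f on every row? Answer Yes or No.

Yes

Test each input against both f and the formula:
  A1=0, A2=0, A3=0, A4=0: formula gives 1, f = 1 ✓
  A1=0, A2=0, A3=0, A4=1: formula gives 1, f = 1 ✓
  A1=0, A2=0, A3=1, A4=0: formula gives 0, f = 0 ✓
  A1=0, A2=0, A3=1, A4=1: formula gives 1, f = 1 ✓
  …and likewise for the remaining 12 rows.
All 16 rows match — the expression computes f exactly.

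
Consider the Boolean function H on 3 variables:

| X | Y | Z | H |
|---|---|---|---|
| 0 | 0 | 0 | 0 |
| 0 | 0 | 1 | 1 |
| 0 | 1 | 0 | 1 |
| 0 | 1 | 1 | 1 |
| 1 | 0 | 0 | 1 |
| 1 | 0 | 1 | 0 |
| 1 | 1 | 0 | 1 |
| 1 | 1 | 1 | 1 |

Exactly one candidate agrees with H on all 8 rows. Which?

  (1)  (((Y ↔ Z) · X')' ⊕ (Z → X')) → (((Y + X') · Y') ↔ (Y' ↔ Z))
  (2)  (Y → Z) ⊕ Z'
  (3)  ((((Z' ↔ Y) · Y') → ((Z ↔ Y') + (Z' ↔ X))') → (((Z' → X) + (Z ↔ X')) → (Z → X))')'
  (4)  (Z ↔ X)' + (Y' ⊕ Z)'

(2): at (1,0,0) it gives 0, but H = 1 — eliminated.
(3): at (0,0,0) it gives 1, but H = 0 — eliminated.
(4): at (1,0,1) it gives 1, but H = 0 — eliminated.
Only (1) survives; checking it on all 8 rows confirms it matches H.

1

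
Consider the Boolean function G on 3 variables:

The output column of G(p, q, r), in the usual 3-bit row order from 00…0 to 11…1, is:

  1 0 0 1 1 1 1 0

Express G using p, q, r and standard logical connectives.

G is 0 on only 3 rows — (0,0,1), (0,1,0), (1,1,1). Writing each as a minterm (¬p·¬q·r, ¬p·q·¬r, p·q·r) and OR-ing them characterizes exactly where G=0, so G is the negation of that disjunction.

G(p, q, r) = ¬((((¬p ∧ ¬q) ∧ r) ∨ ((¬p ∧ q) ∧ ¬r)) ∨ ((p ∧ q) ∧ r))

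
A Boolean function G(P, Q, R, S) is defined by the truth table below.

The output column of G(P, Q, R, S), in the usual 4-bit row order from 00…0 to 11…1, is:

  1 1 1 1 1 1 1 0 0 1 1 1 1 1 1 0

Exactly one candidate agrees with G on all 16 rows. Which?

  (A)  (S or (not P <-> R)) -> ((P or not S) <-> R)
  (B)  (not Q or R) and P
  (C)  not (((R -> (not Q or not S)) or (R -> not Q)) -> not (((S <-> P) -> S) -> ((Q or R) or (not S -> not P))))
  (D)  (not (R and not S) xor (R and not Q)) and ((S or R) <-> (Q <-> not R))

C

(A) fails at (0,0,1,1): the formula yields 0, G is 1.
(B) fails at (0,0,0,0): the formula yields 0, G is 1.
(D) fails at (0,0,0,1): the formula yields 0, G is 1.
That leaves (C). Evaluating it on every row reproduces the table of G exactly.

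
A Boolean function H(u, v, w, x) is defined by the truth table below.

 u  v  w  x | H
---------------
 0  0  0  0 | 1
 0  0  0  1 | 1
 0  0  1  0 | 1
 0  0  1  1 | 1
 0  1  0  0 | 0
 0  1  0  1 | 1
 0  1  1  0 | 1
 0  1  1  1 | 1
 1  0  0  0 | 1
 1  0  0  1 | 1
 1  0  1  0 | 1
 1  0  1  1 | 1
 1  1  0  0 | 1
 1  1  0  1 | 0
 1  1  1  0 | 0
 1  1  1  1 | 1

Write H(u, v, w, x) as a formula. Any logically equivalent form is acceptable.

The 0-rows are (0,1,0,0), (1,1,0,1), (1,1,1,0). Take each as a conjunction (¬u·v·¬w·¬x, u·v·¬w·x, u·v·w·¬x), form their disjunction, and complement — that gives a formula that is 1 everywhere H is.

H(u, v, w, x) = ~(((((~u & v) & ~w) & ~x) | (((u & v) & ~w) & x)) | (((u & v) & w) & ~x))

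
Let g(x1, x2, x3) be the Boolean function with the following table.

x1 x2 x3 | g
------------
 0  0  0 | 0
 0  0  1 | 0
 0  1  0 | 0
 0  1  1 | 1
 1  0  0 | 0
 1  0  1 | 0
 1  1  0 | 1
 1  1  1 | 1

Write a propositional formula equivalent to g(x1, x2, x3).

g(x1, x2, x3) = (((x1' · x2) · x3) + ((x1 · x2) · x3')) + ((x1 · x2) · x3)

g=1 on 3 inputs: (0,1,1), (1,1,0), (1,1,1). Reading each as a conjunction of literals (¬x1·x2·x3, x1·x2·¬x3, x1·x2·x3) and taking the OR gives the canonical DNF.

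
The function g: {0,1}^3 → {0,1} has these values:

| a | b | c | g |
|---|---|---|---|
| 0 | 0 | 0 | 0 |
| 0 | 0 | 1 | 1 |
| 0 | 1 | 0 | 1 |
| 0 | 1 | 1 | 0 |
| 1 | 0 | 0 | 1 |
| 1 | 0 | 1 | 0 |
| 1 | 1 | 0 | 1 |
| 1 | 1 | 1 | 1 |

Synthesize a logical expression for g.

The 0-rows are (0,0,0), (0,1,1), (1,0,1). Take each as a conjunction (¬a·¬b·¬c, ¬a·b·c, a·¬b·c), form their disjunction, and complement — that gives a formula that is 1 everywhere g is.

g(a, b, c) = ¬((((¬a ∧ ¬b) ∧ ¬c) ∨ ((¬a ∧ b) ∧ c)) ∨ ((a ∧ ¬b) ∧ c))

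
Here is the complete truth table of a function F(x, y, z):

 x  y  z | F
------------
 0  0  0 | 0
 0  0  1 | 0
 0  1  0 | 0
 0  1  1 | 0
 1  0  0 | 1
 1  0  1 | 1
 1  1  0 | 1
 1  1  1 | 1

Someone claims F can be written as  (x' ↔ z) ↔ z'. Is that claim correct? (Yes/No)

Check the formula against F row by row:
  x=0, y=0, z=0: formula gives 0, F = 0 ✓
  x=0, y=0, z=1: formula gives 0, F = 0 ✓
  x=0, y=1, z=0: formula gives 0, F = 0 ✓
  x=0, y=1, z=1: formula gives 0, F = 0 ✓
  x=1, y=0, z=0: formula gives 1, F = 1 ✓
  … (the remaining 3 rows also agree.)
Every row agrees, so the formula is equivalent.

Yes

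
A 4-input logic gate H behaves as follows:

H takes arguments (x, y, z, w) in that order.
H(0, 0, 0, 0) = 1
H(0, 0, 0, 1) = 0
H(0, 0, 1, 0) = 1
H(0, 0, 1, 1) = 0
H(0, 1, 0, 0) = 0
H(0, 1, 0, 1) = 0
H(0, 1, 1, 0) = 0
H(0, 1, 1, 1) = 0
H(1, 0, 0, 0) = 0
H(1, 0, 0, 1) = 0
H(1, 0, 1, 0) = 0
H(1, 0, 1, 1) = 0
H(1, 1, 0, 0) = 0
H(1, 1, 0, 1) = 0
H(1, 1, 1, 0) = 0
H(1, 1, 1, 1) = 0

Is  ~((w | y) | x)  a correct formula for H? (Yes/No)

Yes

Test each input against both H and the formula:
  x=0, y=0, z=0, w=0: formula gives 1, H = 1 ✓
  x=0, y=0, z=0, w=1: formula gives 0, H = 0 ✓
  x=0, y=0, z=1, w=0: formula gives 1, H = 1 ✓
  x=0, y=0, z=1, w=1: formula gives 0, H = 0 ✓
  … (the remaining 12 rows also agree.)
All 16 rows match — the expression computes H exactly.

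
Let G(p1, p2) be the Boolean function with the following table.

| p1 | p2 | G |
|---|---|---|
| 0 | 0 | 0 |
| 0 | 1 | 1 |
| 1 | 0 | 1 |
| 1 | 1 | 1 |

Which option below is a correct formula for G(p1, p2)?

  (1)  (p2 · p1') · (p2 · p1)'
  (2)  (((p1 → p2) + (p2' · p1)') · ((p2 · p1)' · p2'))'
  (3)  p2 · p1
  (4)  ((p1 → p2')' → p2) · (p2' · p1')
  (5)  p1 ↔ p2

(1): at (1,0) it gives 0, but G = 1 — eliminated.
(3): at (0,1) it gives 0, but G = 1 — eliminated.
(4): at (0,0) it gives 1, but G = 0 — eliminated.
(5): at (0,0) it gives 1, but G = 0 — eliminated.
(2) is the remaining candidate, and it agrees with G on all 4 inputs.

2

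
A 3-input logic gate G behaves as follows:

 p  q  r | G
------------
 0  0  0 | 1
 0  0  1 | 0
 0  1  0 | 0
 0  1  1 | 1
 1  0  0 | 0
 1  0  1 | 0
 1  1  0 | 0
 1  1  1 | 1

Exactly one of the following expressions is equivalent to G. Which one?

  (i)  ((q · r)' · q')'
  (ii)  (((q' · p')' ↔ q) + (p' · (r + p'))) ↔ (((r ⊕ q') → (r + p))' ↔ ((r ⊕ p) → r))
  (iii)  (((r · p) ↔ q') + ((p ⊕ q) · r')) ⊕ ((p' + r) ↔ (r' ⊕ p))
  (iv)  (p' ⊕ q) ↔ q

(i): at (0,0,0) it gives 0, but G = 1 — eliminated.
(ii): at (0,1,1) it gives 0, but G = 1 — eliminated.
(iv): at (0,0,0) it gives 0, but G = 1 — eliminated.
That leaves (iii). Evaluating it on every row reproduces the table of G exactly.

iii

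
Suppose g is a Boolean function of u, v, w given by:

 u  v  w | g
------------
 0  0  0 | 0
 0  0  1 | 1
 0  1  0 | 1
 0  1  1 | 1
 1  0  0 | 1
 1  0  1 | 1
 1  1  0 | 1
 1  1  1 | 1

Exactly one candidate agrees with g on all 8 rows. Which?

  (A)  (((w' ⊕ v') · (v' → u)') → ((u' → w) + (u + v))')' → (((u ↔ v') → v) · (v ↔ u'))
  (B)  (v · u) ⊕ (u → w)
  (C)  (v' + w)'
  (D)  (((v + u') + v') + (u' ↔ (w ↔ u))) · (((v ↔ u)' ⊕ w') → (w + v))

(A): at (0,0,0) it gives 1, but g = 0 — eliminated.
(B): at (0,0,0) it gives 1, but g = 0 — eliminated.
(C): at (0,0,1) it gives 0, but g = 1 — eliminated.
(D) is the remaining candidate, and it agrees with g on all 8 inputs.

D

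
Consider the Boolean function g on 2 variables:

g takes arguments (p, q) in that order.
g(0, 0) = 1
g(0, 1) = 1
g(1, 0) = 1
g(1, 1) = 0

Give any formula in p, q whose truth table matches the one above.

Only row (1,1) gives 0. So g is 1 everywhere except there — the complement of the minterm p·q.

g(p, q) = (p · q)'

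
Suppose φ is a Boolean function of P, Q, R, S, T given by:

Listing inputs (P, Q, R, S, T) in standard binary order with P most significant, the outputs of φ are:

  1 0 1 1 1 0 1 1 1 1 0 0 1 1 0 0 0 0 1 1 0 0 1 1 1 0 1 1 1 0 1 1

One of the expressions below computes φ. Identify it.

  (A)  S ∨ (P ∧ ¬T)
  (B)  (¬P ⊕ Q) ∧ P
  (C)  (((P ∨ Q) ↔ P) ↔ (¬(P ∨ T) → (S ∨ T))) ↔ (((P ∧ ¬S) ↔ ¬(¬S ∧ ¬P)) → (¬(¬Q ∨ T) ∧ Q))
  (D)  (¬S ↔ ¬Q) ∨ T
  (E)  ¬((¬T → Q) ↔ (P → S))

C

(A) disagrees with φ on (0,0,0,0,0) (formula → 0, table → 1); rule it out.
(B) disagrees with φ on (0,0,0,0,0) (formula → 0, table → 1); rule it out.
(D) disagrees with φ on (0,0,0,0,1) (formula → 1, table → 0); rule it out.
(E) disagrees with φ on (0,0,0,1,1) (formula → 0, table → 1); rule it out.
That leaves (C). Evaluating it on every row reproduces the table of φ exactly.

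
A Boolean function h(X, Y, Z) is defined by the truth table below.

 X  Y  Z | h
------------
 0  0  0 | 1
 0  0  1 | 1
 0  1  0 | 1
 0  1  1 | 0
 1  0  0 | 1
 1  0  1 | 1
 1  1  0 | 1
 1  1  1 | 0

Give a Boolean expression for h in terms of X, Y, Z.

The 0-rows are (0,1,1), (1,1,1). Take each as a conjunction (¬X·Y·Z, X·Y·Z), form their disjunction, and complement — that gives a formula that is 1 everywhere h is.

h(X, Y, Z) = (((X' · Y) · Z) + ((X · Y) · Z))'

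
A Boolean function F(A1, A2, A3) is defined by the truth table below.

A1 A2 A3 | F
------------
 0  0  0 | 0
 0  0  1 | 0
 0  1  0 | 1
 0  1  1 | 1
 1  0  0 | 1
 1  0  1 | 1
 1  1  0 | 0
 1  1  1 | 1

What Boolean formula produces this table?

The 0-rows are (0,0,0), (0,0,1), (1,1,0). Take each as a conjunction (¬A1·¬A2·¬A3, ¬A1·¬A2·A3, A1·A2·¬A3), form their disjunction, and complement — that gives a formula that is 1 everywhere F is.

F(A1, A2, A3) = ¬((((¬A1 ∧ ¬A2) ∧ ¬A3) ∨ ((¬A1 ∧ ¬A2) ∧ A3)) ∨ ((A1 ∧ A2) ∧ ¬A3))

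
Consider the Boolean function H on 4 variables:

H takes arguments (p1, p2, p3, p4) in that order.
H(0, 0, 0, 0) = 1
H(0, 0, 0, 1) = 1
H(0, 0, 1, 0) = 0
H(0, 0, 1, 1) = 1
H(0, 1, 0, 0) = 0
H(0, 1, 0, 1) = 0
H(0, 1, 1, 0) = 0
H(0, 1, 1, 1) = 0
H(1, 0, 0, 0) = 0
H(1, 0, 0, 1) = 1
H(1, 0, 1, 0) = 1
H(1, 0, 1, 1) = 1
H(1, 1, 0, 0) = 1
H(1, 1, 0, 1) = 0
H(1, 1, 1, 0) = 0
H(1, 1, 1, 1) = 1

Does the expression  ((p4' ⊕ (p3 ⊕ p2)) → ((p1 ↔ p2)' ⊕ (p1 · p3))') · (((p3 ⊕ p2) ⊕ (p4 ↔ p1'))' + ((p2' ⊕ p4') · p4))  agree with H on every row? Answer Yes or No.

Yes

Check the formula against H row by row:
  p1=0, p2=0, p3=0, p4=0: formula gives 1, H = 1 ✓
  p1=0, p2=0, p3=0, p4=1: formula gives 1, H = 1 ✓
  p1=0, p2=0, p3=1, p4=0: formula gives 0, H = 0 ✓
  p1=0, p2=0, p3=1, p4=1: formula gives 1, H = 1 ✓
  … (the remaining 12 rows also agree.)
No disagreement on any input; they are logically equivalent.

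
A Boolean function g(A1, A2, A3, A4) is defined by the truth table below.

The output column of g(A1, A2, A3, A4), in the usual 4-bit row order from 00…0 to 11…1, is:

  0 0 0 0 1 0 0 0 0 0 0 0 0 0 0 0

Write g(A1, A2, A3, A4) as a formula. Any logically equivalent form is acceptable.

g(A1, A2, A3, A4) = ((NOT A1 AND A2) AND NOT A3) AND NOT A4

Only row (0,1,0,0) gives 1. That row's minterm ¬A1·A2·¬A3·¬A4 is g directly.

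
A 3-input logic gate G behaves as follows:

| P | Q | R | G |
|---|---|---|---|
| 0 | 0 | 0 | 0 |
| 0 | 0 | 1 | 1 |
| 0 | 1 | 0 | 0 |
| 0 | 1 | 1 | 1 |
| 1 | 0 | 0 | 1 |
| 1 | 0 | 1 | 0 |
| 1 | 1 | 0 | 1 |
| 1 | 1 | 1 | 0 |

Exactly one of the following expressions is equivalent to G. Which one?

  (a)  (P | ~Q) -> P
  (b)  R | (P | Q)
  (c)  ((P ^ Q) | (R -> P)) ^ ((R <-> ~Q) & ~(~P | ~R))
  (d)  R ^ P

d

(a): at (0,0,1) it gives 0, but G = 1 — eliminated.
(b): at (0,1,0) it gives 1, but G = 0 — eliminated.
(c): at (0,0,0) it gives 1, but G = 0 — eliminated.
(d) is the remaining candidate, and it agrees with G on all 8 inputs.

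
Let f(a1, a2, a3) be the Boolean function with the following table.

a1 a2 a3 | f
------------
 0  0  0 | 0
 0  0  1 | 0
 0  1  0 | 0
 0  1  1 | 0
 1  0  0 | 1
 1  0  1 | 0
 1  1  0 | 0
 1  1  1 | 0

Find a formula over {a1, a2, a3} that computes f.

f(a1, a2, a3) = (a1 AND NOT a2) AND NOT a3

Only row (1,0,0) gives 1. That row's minterm a1·¬a2·¬a3 is f directly.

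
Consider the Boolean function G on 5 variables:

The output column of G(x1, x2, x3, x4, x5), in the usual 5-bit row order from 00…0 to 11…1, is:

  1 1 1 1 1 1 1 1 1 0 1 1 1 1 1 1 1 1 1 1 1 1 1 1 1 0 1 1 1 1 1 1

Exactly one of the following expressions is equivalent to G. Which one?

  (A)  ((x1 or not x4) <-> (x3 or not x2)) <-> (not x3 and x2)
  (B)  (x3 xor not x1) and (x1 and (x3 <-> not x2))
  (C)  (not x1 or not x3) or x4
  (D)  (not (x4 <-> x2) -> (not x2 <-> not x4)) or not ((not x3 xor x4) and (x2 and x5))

D

(A) fails at (0,0,0,0,0): the formula yields 0, G is 1.
(B) fails at (0,0,0,0,0): the formula yields 0, G is 1.
(C) fails at (0,1,0,0,1): the formula yields 1, G is 0.
Only (D) survives; checking it on all 32 rows confirms it matches G.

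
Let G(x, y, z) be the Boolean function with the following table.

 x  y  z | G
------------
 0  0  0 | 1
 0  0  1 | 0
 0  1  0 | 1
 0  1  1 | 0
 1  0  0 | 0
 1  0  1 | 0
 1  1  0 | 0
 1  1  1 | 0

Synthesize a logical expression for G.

G=1 on 2 inputs: (0,0,0), (0,1,0). Reading each as a conjunction of literals (¬x·¬y·¬z, ¬x·y·¬z) and taking the OR gives the canonical DNF.

G(x, y, z) = ((¬x ∧ ¬y) ∧ ¬z) ∨ ((¬x ∧ y) ∧ ¬z)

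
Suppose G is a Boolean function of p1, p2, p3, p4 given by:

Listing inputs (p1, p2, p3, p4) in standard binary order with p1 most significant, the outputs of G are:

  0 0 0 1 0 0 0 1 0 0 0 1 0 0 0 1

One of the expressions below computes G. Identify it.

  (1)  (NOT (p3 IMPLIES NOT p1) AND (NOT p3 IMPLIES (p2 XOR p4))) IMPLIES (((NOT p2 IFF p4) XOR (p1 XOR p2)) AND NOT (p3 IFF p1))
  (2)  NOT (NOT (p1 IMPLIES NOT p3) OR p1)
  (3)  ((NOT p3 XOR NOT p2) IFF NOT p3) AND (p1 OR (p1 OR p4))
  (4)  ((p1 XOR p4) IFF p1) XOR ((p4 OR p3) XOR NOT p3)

(1): at (0,0,0,0) it gives 1, but G = 0 — eliminated.
(2): at (0,0,0,0) it gives 1, but G = 0 — eliminated.
(3): at (0,0,1,1) it gives 0, but G = 1 — eliminated.
(4) is the remaining candidate, and it agrees with G on all 16 inputs.

4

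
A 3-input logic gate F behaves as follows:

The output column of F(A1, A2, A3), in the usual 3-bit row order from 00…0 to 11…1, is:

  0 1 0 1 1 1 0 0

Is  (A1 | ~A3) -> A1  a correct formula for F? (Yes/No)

Check the formula against F row by row:
  A1=0, A2=0, A3=0: formula gives 0, F = 0 ✓
  A1=0, A2=0, A3=1: formula gives 1, F = 1 ✓
  A1=0, A2=1, A3=0: formula gives 0, F = 0 ✓
  A1=0, A2=1, A3=1: formula gives 1, F = 1 ✓
  A1=1, A2=0, A3=0: formula gives 1, F = 1 ✓
  …
  A1=1, A2=1, A3=0: formula gives 1, but F = 0 ✗
A single disagreement suffices: at (1,1,0) they differ, so the formula does not compute F.

No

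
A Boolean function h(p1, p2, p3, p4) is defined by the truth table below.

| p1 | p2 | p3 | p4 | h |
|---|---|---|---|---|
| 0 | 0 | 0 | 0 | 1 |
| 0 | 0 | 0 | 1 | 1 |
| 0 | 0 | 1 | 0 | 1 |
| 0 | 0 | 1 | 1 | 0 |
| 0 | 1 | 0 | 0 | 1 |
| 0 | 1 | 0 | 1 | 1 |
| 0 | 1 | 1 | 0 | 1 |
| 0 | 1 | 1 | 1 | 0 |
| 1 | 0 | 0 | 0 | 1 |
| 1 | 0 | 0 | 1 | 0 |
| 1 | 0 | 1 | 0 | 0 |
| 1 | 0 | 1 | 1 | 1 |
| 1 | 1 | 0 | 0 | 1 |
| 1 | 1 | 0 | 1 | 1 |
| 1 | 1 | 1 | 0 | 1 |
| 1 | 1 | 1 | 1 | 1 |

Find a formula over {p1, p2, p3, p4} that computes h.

h(p1, p2, p3, p4) = ~((((((~p1 & ~p2) & p3) & p4) | (((~p1 & p2) & p3) & p4)) | (((p1 & ~p2) & ~p3) & p4)) | (((p1 & ~p2) & p3) & ~p4))

There are just 4 zero rows: (0,0,1,1), (0,1,1,1), (1,0,0,1), (1,0,1,0). Their minterms are ¬p1·¬p2·p3·p4, ¬p1·p2·p3·p4, p1·¬p2·¬p3·p4, p1·¬p2·p3·¬p4; the OR of those covers precisely the 0-outputs, and negating it yields h.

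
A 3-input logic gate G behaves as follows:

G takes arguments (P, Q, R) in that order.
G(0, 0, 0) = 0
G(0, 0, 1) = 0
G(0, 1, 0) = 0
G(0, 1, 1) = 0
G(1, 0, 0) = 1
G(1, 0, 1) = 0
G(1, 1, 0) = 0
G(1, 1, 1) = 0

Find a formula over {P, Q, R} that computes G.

G(P, Q, R) = (P and not Q) and not R

G is 1 on exactly one input, (1,0,0), whose minterm is P·¬Q·¬R. So G is just that conjunction.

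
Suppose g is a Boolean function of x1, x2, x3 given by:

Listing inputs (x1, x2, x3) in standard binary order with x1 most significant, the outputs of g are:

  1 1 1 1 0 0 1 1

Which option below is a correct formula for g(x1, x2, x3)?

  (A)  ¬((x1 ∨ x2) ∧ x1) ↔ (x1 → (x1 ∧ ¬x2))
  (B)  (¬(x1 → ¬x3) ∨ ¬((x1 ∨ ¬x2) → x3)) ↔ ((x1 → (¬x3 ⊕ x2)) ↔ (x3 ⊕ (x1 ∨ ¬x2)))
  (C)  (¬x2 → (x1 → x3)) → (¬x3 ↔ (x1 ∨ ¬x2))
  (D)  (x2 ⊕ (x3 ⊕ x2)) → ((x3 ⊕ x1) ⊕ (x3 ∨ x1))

A

(B) fails at (0,1,1): the formula yields 0, g is 1.
(C) fails at (0,0,1): the formula yields 0, g is 1.
(D) fails at (0,0,1): the formula yields 0, g is 1.
(A) is the remaining candidate, and it agrees with g on all 8 inputs.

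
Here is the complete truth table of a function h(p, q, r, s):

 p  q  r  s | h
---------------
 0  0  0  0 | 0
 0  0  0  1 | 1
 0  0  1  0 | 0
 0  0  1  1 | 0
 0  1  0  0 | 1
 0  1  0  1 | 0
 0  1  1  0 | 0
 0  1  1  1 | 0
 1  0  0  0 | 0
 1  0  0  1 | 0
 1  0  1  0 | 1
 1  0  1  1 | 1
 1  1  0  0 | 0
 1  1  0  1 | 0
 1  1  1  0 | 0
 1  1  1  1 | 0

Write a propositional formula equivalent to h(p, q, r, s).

h=1 on 4 inputs: (0,0,0,1), (0,1,0,0), (1,0,1,0), (1,0,1,1). Reading each as a conjunction of literals (¬p·¬q·¬r·s, ¬p·q·¬r·¬s, p·¬q·r·¬s, p·¬q·r·s) and taking the OR gives the canonical DNF.

h(p, q, r, s) = (((((p' · q') · r') · s) + (((p' · q) · r') · s')) + (((p · q') · r) · s')) + (((p · q') · r) · s)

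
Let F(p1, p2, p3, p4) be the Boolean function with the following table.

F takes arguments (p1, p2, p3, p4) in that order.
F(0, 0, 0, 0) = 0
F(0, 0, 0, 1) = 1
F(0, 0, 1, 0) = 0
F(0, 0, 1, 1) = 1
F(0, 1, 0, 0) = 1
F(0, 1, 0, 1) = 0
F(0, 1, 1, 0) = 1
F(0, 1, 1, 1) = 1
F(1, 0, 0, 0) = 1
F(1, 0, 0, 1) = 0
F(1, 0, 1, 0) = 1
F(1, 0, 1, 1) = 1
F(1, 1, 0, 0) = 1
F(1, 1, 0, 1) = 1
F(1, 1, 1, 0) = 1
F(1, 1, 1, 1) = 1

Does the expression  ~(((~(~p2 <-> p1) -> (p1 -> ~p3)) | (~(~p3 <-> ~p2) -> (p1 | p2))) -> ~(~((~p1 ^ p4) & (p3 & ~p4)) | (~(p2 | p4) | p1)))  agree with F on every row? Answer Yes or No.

Test each input against both F and the formula:
  p1=0, p2=0, p3=0, p4=0: formula gives 1, but F = 0 ✗
Row (0,0,0,0) is a counterexample, so the formula is not equivalent to F.

No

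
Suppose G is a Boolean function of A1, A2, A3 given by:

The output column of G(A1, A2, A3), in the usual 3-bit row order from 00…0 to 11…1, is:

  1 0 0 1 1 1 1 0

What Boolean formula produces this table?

There are just 3 zero rows: (0,0,1), (0,1,0), (1,1,1). Their minterms are ¬A1·¬A2·A3, ¬A1·A2·¬A3, A1·A2·A3; the OR of those covers precisely the 0-outputs, and negating it yields G.

G(A1, A2, A3) = not ((((not A1 and not A2) and A3) or ((not A1 and A2) and not A3)) or ((A1 and A2) and A3))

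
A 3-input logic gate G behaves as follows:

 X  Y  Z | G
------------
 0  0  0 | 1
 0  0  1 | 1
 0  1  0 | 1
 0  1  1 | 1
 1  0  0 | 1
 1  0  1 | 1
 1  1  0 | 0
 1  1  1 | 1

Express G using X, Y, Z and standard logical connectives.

G is 0 on exactly one input, (1,1,0), whose minterm is X·Y·¬Z. So G is the negation of that single conjunction.

G(X, Y, Z) = ((X · Y) · Z')'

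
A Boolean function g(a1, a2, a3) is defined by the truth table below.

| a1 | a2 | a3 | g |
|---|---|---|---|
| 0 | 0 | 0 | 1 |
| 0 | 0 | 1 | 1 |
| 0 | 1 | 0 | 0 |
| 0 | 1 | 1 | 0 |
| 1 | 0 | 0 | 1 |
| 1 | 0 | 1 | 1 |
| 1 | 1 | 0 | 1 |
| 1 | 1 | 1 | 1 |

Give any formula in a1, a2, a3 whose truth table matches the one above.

The 0-rows are (0,1,0), (0,1,1). Take each as a conjunction (¬a1·a2·¬a3, ¬a1·a2·a3), form their disjunction, and complement — that gives a formula that is 1 everywhere g is.

g(a1, a2, a3) = not (((not a1 and a2) and not a3) or ((not a1 and a2) and a3))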